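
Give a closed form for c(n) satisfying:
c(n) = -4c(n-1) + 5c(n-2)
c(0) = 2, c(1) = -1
Characteristic equation: x² + 4x - 5 = 0, which factors as (x - (1))(x - (-5)) = 0.
Roots r₁ = 1, r₂ = -5 (distinct).
General solution: c(n) = A·(1)^n + B·(-5)^n.
From c(0) = 2: A + B = 2.
From c(1) = -1: A - 5B = -1.
Solving: A = \frac{3}{2}, B = \frac{1}{2}.
So c(n) = \frac{\left(-5\right)^{n}}{2} + \frac{3}{2}.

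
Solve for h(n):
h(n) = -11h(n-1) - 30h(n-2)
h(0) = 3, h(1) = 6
Characteristic equation: x² + 11x + 30 = 0, which factors as (x - (-5))(x - (-6)) = 0.
Roots r₁ = -5, r₂ = -6 (distinct).
General solution: h(n) = A·(-5)^n + B·(-6)^n.
From h(0) = 3: A + B = 3.
From h(1) = 6: -5A - 6B = 6.
Solving: A = 24, B = -21.
So h(n) = 24 \left(-5\right)^{n} - 21 \left(-6\right)^{n}.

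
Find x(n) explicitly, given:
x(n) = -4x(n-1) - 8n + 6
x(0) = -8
First-order linear with linear forcing.
Homogeneous solution: x_h(n) = A·(-4)^n.
Try particular x_p(n) = pn + q. Substituting:
  pn + q = -4(p(n-1) + q) - 8n + 6.
Matching the n-coefficient: p = -4p - 8 ⇒ p = - \frac{8}{5}.
Matching constants: q = 4p - 4q + 6 ⇒ q = - \frac{2}{25}.
General: x(n) = A·(-4)^n - \frac{8 n}{5} - \frac{2}{25}.
Apply x(0) = -8: A - \frac{2}{25} = -8 ⇒ A = - \frac{198}{25}.
So x(n) = - \frac{198 \left(-4\right)^{n}}{25} - \frac{8 n}{5} - \frac{2}{25}.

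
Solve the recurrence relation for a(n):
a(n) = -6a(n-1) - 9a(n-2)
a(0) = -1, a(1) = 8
Characteristic equation: x² + 6x + 9 = 0, which is (x - (-3))².
Repeated root r = -3.
General solution: a(n) = (A + Bn)·(-3)^n.
From a(0) = -1: A = -1.
From a(1) = 8: (A + B)·(-3) = 8 ⇒ B = - \frac{5}{3}.
So a(n) = \left(- \frac{5 n}{3} - 1\right) \cdot (-3)^n.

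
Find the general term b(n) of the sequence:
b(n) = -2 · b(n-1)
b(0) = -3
Pure geometric recurrence with ratio -2.
By induction b(n) = b(0) · (-2)^n = - 3 \left(-2\right)^{n}.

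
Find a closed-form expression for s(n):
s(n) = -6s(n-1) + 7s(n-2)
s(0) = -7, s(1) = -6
Characteristic equation: x² + 6x - 7 = 0, which factors as (x - (-7))(x - (1)) = 0.
Roots r₁ = -7, r₂ = 1 (distinct).
General solution: s(n) = A·(-7)^n + B·(1)^n.
From s(0) = -7: A + B = -7.
From s(1) = -6: -7A + B = -6.
Solving: A = - \frac{1}{8}, B = - \frac{55}{8}.
So s(n) = - \frac{\left(-7\right)^{n}}{8} - \frac{55}{8}.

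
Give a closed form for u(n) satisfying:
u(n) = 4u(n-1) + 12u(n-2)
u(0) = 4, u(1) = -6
Characteristic equation: x² - 4x - 12 = 0, which factors as (x - (-2))(x - (6)) = 0.
Roots r₁ = -2, r₂ = 6 (distinct).
General solution: u(n) = A·(-2)^n + B·(6)^n.
From u(0) = 4: A + B = 4.
From u(1) = -6: -2A + 6B = -6.
Solving: A = \frac{15}{4}, B = \frac{1}{4}.
So u(n) = \frac{15 \left(-2\right)^{n}}{4} + \frac{6^{n}}{4}.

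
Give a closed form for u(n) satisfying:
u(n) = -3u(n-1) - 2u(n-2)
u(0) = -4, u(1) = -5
Characteristic equation: x² + 3x + 2 = 0, which factors as (x - (-2))(x - (-1)) = 0.
Roots r₁ = -2, r₂ = -1 (distinct).
General solution: u(n) = A·(-2)^n + B·(-1)^n.
From u(0) = -4: A + B = -4.
From u(1) = -5: -2A - B = -5.
Solving: A = 9, B = -13.
So u(n) = - 13 \left(-1\right)^{n} + 9 \left(-2\right)^{n}.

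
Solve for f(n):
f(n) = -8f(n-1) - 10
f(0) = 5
First-order linear non-homogeneous.
Homogeneous solution: f_h(n) = A·(-8)^n.
Try constant particular solution f_p = K: K = -8K - 10 ⇒ K = - \frac{10}{9}.
General: f(n) = A·(-8)^n - \frac{10}{9}.
Apply f(0) = 5: A - \frac{10}{9} = 5 ⇒ A = \frac{55}{9}.
So f(n) = \frac{55 \left(-8\right)^{n}}{9} - \frac{10}{9}.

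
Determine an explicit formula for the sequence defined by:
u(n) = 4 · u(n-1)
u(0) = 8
Pure geometric recurrence with ratio 4.
By induction u(n) = u(0) · (4)^n = 8 \cdot 4^{n}.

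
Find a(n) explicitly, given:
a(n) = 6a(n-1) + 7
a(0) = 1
First-order linear non-homogeneous.
Homogeneous solution: a_h(n) = A·(6)^n.
Try constant particular solution a_p = K: K = 6K + 7 ⇒ K = - \frac{7}{5}.
General: a(n) = A·(6)^n - \frac{7}{5}.
Apply a(0) = 1: A - \frac{7}{5} = 1 ⇒ A = \frac{12}{5}.
So a(n) = \frac{12 \cdot 6^{n}}{5} - \frac{7}{5}.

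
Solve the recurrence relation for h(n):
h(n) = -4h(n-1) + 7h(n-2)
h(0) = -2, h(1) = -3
Characteristic equation: x² + 4x - 7 = 0.
Discriminant Δ = (-4)² + 4·(7) = 44.
Roots r₁,₂ = (-4 ± √44)/2, so r₁ = -2 + \sqrt{11}, r₂ = - \sqrt{11} - 2.
General solution: h(n) = A·r₁^n + B·r₂^n.
From the initial conditions, A + B = -2 and r₁A + r₂B = -3.
Since r₁ - r₂ = √44: A = (-3 - (-2)r₂)/√44 = - \frac{7 \sqrt{11}}{22} - 1, and B = -2 - A = -1 + \frac{7 \sqrt{11}}{22}.
So h(n) = \left(- \frac{7 \sqrt{11}}{22} - 1\right)\left(-2 + \sqrt{11}\right)^n + \left(-1 + \frac{7 \sqrt{11}}{22}\right)\left(- \sqrt{11} - 2\right)^n.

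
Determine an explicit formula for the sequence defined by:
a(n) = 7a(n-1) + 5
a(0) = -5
First-order linear non-homogeneous.
Homogeneous solution: a_h(n) = A·(7)^n.
Try constant particular solution a_p = K: K = 7K + 5 ⇒ K = - \frac{5}{6}.
General: a(n) = A·(7)^n - \frac{5}{6}.
Apply a(0) = -5: A - \frac{5}{6} = -5 ⇒ A = - \frac{25}{6}.
So a(n) = - \frac{25 \cdot 7^{n}}{6} - \frac{5}{6}.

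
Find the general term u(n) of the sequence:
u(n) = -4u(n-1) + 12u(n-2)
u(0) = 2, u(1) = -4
Characteristic equation: x² + 4x - 12 = 0, which factors as (x - (-6))(x - (2)) = 0.
Roots r₁ = -6, r₂ = 2 (distinct).
General solution: u(n) = A·(-6)^n + B·(2)^n.
From u(0) = 2: A + B = 2.
From u(1) = -4: -6A + 2B = -4.
Solving: A = 1, B = 1.
So u(n) = \left(-6\right)^{n} + 2^{n}.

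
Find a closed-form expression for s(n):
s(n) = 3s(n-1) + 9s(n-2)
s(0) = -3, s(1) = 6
Characteristic equation: x² - 3x - 9 = 0.
Discriminant Δ = (3)² + 4·(9) = 45.
Roots r₁,₂ = (3 ± √45)/2, so r₁ = \frac{3}{2} + \frac{3 \sqrt{5}}{2}, r₂ = \frac{3}{2} - \frac{3 \sqrt{5}}{2}.
General solution: s(n) = A·r₁^n + B·r₂^n.
From the initial conditions, A + B = -3 and r₁A + r₂B = 6.
Since r₁ - r₂ = √45: A = (6 - (-3)r₂)/√45 = - \frac{3}{2} + \frac{7 \sqrt{5}}{10}, and B = -3 - A = - \frac{7 \sqrt{5}}{10} - \frac{3}{2}.
So s(n) = \left(- \frac{3}{2} + \frac{7 \sqrt{5}}{10}\right)\left(\frac{3}{2} + \frac{3 \sqrt{5}}{2}\right)^n + \left(- \frac{7 \sqrt{5}}{10} - \frac{3}{2}\right)\left(\frac{3}{2} - \frac{3 \sqrt{5}}{2}\right)^n.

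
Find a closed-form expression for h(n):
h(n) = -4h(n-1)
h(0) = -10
This is a homogeneous first-order recurrence with ratio -4.
By induction h(n) = h(0) · (-4)^n = - 10 \left(-4\right)^{n}.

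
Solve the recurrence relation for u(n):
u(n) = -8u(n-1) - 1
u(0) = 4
First-order linear non-homogeneous.
Homogeneous solution: u_h(n) = A·(-8)^n.
Try constant particular solution u_p = K: K = -8K - 1 ⇒ K = - \frac{1}{9}.
General: u(n) = A·(-8)^n - \frac{1}{9}.
Apply u(0) = 4: A - \frac{1}{9} = 4 ⇒ A = \frac{37}{9}.
So u(n) = \frac{37 \left(-8\right)^{n}}{9} - \frac{1}{9}.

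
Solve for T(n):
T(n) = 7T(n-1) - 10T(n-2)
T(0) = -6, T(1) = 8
Characteristic equation: x² - 7x + 10 = 0, which factors as (x - (2))(x - (5)) = 0.
Roots r₁ = 2, r₂ = 5 (distinct).
General solution: T(n) = A·(2)^n + B·(5)^n.
From T(0) = -6: A + B = -6.
From T(1) = 8: 2A + 5B = 8.
Solving: A = - \frac{38}{3}, B = \frac{20}{3}.
So T(n) = - \frac{38 \cdot 2^{n}}{3} + \frac{20 \cdot 5^{n}}{3}.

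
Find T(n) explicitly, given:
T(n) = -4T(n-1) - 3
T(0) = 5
First-order linear non-homogeneous.
Homogeneous solution: T_h(n) = A·(-4)^n.
Try constant particular solution T_p = K: K = -4K - 3 ⇒ K = - \frac{3}{5}.
General: T(n) = A·(-4)^n - \frac{3}{5}.
Apply T(0) = 5: A - \frac{3}{5} = 5 ⇒ A = \frac{28}{5}.
So T(n) = \frac{28 \left(-4\right)^{n}}{5} - \frac{3}{5}.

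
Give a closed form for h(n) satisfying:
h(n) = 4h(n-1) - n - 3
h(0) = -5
First-order linear with linear forcing.
Homogeneous solution: h_h(n) = A·(4)^n.
Try particular h_p(n) = pn + q. Substituting:
  pn + q = 4(p(n-1) + q) - n - 3.
Matching the n-coefficient: p = 4p - 1 ⇒ p = \frac{1}{3}.
Matching constants: q = -4p + 4q - 3 ⇒ q = \frac{13}{9}.
General: h(n) = A·(4)^n + \frac{n}{3} + \frac{13}{9}.
Apply h(0) = -5: A + \frac{13}{9} = -5 ⇒ A = - \frac{58}{9}.
So h(n) = - \frac{58 \cdot 4^{n}}{9} + \frac{n}{3} + \frac{13}{9}.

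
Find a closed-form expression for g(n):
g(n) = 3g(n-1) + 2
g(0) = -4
First-order linear non-homogeneous.
Homogeneous solution: g_h(n) = A·(3)^n.
Try constant particular solution g_p = K: K = 3K + 2 ⇒ K = -1.
General: g(n) = A·(3)^n - 1.
Apply g(0) = -4: A - 1 = -4 ⇒ A = -3.
So g(n) = - 3 \cdot 3^{n} - 1.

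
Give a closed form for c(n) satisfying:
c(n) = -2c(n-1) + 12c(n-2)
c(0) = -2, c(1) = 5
Characteristic equation: x² + 2x - 12 = 0.
Discriminant Δ = (-2)² + 4·(12) = 52.
Roots r₁,₂ = (-2 ± √52)/2, so r₁ = -1 + \sqrt{13}, r₂ = - \sqrt{13} - 1.
General solution: c(n) = A·r₁^n + B·r₂^n.
From the initial conditions, A + B = -2 and r₁A + r₂B = 5.
Since r₁ - r₂ = √52: A = (5 - (-2)r₂)/√52 = -1 + \frac{3 \sqrt{13}}{26}, and B = -2 - A = -1 - \frac{3 \sqrt{13}}{26}.
So c(n) = \left(-1 + \frac{3 \sqrt{13}}{26}\right)\left(-1 + \sqrt{13}\right)^n + \left(-1 - \frac{3 \sqrt{13}}{26}\right)\left(- \sqrt{13} - 1\right)^n.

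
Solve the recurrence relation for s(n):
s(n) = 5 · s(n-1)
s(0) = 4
Pure geometric recurrence with ratio 5.
By induction s(n) = s(0) · (5)^n = 4 \cdot 5^{n}.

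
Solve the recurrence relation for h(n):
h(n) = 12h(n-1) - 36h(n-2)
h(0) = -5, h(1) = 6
Characteristic equation: x² - 12x + 36 = 0, which is (x - (6))².
Repeated root r = 6.
General solution: h(n) = (A + Bn)·(6)^n.
From h(0) = -5: A = -5.
From h(1) = 6: (A + B)·(6) = 6 ⇒ B = 6.
So h(n) = \left(6 n - 5\right) \cdot (6)^n.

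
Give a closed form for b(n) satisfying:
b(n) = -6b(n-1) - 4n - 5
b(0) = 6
First-order linear with linear forcing.
Homogeneous solution: b_h(n) = A·(-6)^n.
Try particular b_p(n) = pn + q. Substituting:
  pn + q = -6(p(n-1) + q) - 4n - 5.
Matching the n-coefficient: p = -6p - 4 ⇒ p = - \frac{4}{7}.
Matching constants: q = 6p - 6q - 5 ⇒ q = - \frac{59}{49}.
General: b(n) = A·(-6)^n - \frac{4 n}{7} - \frac{59}{49}.
Apply b(0) = 6: A - \frac{59}{49} = 6 ⇒ A = \frac{353}{49}.
So b(n) = \frac{353 \left(-6\right)^{n}}{49} - \frac{4 n}{7} - \frac{59}{49}.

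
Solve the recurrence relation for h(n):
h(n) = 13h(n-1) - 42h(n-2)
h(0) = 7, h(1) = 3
Characteristic equation: x² - 13x + 42 = 0, which factors as (x - (7))(x - (6)) = 0.
Roots r₁ = 7, r₂ = 6 (distinct).
General solution: h(n) = A·(7)^n + B·(6)^n.
From h(0) = 7: A + B = 7.
From h(1) = 3: 7A + 6B = 3.
Solving: A = -39, B = 46.
So h(n) = 46 \cdot 6^{n} - 39 \cdot 7^{n}.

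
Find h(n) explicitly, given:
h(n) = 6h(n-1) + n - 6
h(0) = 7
First-order linear with linear forcing.
Homogeneous solution: h_h(n) = A·(6)^n.
Try particular h_p(n) = pn + q. Substituting:
  pn + q = 6(p(n-1) + q) + n - 6.
Matching the n-coefficient: p = 6p + 1 ⇒ p = - \frac{1}{5}.
Matching constants: q = -6p + 6q - 6 ⇒ q = \frac{24}{25}.
General: h(n) = A·(6)^n - \frac{n}{5} + \frac{24}{25}.
Apply h(0) = 7: A + \frac{24}{25} = 7 ⇒ A = \frac{151}{25}.
So h(n) = \frac{151 \cdot 6^{n}}{25} - \frac{n}{5} + \frac{24}{25}.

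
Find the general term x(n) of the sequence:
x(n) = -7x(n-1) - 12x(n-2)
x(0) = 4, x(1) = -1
Characteristic equation: x² + 7x + 12 = 0, which factors as (x - (-4))(x - (-3)) = 0.
Roots r₁ = -4, r₂ = -3 (distinct).
General solution: x(n) = A·(-4)^n + B·(-3)^n.
From x(0) = 4: A + B = 4.
From x(1) = -1: -4A - 3B = -1.
Solving: A = -11, B = 15.
So x(n) = 15 \left(-3\right)^{n} - 11 \left(-4\right)^{n}.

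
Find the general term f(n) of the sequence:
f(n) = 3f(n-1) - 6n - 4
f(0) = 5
First-order linear with linear forcing.
Homogeneous solution: f_h(n) = A·(3)^n.
Try particular f_p(n) = pn + q. Substituting:
  pn + q = 3(p(n-1) + q) - 6n - 4.
Matching the n-coefficient: p = 3p - 6 ⇒ p = 3.
Matching constants: q = -3p + 3q - 4 ⇒ q = \frac{13}{2}.
General: f(n) = A·(3)^n + 3 n + \frac{13}{2}.
Apply f(0) = 5: A + \frac{13}{2} = 5 ⇒ A = - \frac{3}{2}.
So f(n) = - \frac{3 \cdot 3^{n}}{2} + 3 n + \frac{13}{2}.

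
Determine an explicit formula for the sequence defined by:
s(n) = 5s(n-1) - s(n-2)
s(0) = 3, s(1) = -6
Characteristic equation: x² - 5x + 1 = 0.
Discriminant Δ = (5)² + 4·(-1) = 21.
Roots r₁,₂ = (5 ± √21)/2, so r₁ = \frac{\sqrt{21}}{2} + \frac{5}{2}, r₂ = \frac{5}{2} - \frac{\sqrt{21}}{2}.
General solution: s(n) = A·r₁^n + B·r₂^n.
From the initial conditions, A + B = 3 and r₁A + r₂B = -6.
Since r₁ - r₂ = √21: A = (-6 - (3)r₂)/√21 = \frac{3}{2} - \frac{9 \sqrt{21}}{14}, and B = 3 - A = \frac{3}{2} + \frac{9 \sqrt{21}}{14}.
So s(n) = \left(\frac{3}{2} - \frac{9 \sqrt{21}}{14}\right)\left(\frac{\sqrt{21}}{2} + \frac{5}{2}\right)^n + \left(\frac{3}{2} + \frac{9 \sqrt{21}}{14}\right)\left(\frac{5}{2} - \frac{\sqrt{21}}{2}\right)^n.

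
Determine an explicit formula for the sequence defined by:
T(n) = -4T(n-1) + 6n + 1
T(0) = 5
First-order linear with linear forcing.
Homogeneous solution: T_h(n) = A·(-4)^n.
Try particular T_p(n) = pn + q. Substituting:
  pn + q = -4(p(n-1) + q) + 6n + 1.
Matching the n-coefficient: p = -4p + 6 ⇒ p = \frac{6}{5}.
Matching constants: q = 4p - 4q + 1 ⇒ q = \frac{29}{25}.
General: T(n) = A·(-4)^n + \frac{6 n}{5} + \frac{29}{25}.
Apply T(0) = 5: A + \frac{29}{25} = 5 ⇒ A = \frac{96}{25}.
So T(n) = \frac{96 \left(-4\right)^{n}}{25} + \frac{6 n}{5} + \frac{29}{25}.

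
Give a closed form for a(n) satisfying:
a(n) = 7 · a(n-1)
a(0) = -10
Pure geometric recurrence with ratio 7.
By induction a(n) = a(0) · (7)^n = - 10 \cdot 7^{n}.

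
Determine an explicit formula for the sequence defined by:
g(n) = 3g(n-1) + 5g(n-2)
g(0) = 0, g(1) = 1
Characteristic equation: x² - 3x - 5 = 0.
Discriminant Δ = (3)² + 4·(5) = 29.
Roots r₁,₂ = (3 ± √29)/2, so r₁ = \frac{3}{2} + \frac{\sqrt{29}}{2}, r₂ = \frac{3}{2} - \frac{\sqrt{29}}{2}.
General solution: g(n) = A·r₁^n + B·r₂^n.
From the initial conditions, A + B = 0 and r₁A + r₂B = 1.
Since r₁ - r₂ = √29: A = (1 - (0)r₂)/√29 = \frac{\sqrt{29}}{29}, and B = 0 - A = - \frac{\sqrt{29}}{29}.
So g(n) = \left(\frac{\sqrt{29}}{29}\right)\left(\frac{3}{2} + \frac{\sqrt{29}}{2}\right)^n + \left(- \frac{\sqrt{29}}{29}\right)\left(\frac{3}{2} - \frac{\sqrt{29}}{2}\right)^n.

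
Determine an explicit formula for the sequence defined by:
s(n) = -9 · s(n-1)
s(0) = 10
Pure geometric recurrence with ratio -9.
By induction s(n) = s(0) · (-9)^n = 10 \left(-9\right)^{n}.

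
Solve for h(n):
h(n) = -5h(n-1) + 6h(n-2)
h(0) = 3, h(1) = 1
Characteristic equation: x² + 5x - 6 = 0, which factors as (x - (-6))(x - (1)) = 0.
Roots r₁ = -6, r₂ = 1 (distinct).
General solution: h(n) = A·(-6)^n + B·(1)^n.
From h(0) = 3: A + B = 3.
From h(1) = 1: -6A + B = 1.
Solving: A = \frac{2}{7}, B = \frac{19}{7}.
So h(n) = \frac{2 \left(-6\right)^{n}}{7} + \frac{19}{7}.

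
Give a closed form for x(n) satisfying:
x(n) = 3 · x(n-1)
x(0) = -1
Pure geometric recurrence with ratio 3.
By induction x(n) = x(0) · (3)^n = - 3^{n}.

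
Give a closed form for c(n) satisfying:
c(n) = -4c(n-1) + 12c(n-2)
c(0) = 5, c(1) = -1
Characteristic equation: x² + 4x - 12 = 0, which factors as (x - (-6))(x - (2)) = 0.
Roots r₁ = -6, r₂ = 2 (distinct).
General solution: c(n) = A·(-6)^n + B·(2)^n.
From c(0) = 5: A + B = 5.
From c(1) = -1: -6A + 2B = -1.
Solving: A = \frac{11}{8}, B = \frac{29}{8}.
So c(n) = \frac{11 \left(-6\right)^{n}}{8} + \frac{29 \cdot 2^{n}}{8}.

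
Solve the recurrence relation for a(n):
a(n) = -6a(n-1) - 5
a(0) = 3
First-order linear non-homogeneous.
Homogeneous solution: a_h(n) = A·(-6)^n.
Try constant particular solution a_p = K: K = -6K - 5 ⇒ K = - \frac{5}{7}.
General: a(n) = A·(-6)^n - \frac{5}{7}.
Apply a(0) = 3: A - \frac{5}{7} = 3 ⇒ A = \frac{26}{7}.
So a(n) = \frac{26 \left(-6\right)^{n}}{7} - \frac{5}{7}.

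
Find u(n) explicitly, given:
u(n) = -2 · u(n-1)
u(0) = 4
Pure geometric recurrence with ratio -2.
By induction u(n) = u(0) · (-2)^n = 4 \left(-2\right)^{n}.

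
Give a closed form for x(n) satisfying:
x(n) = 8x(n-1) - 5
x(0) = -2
First-order linear non-homogeneous.
Homogeneous solution: x_h(n) = A·(8)^n.
Try constant particular solution x_p = K: K = 8K - 5 ⇒ K = \frac{5}{7}.
General: x(n) = A·(8)^n + \frac{5}{7}.
Apply x(0) = -2: A + \frac{5}{7} = -2 ⇒ A = - \frac{19}{7}.
So x(n) = \frac{5}{7} - \frac{19 \cdot 8^{n}}{7}.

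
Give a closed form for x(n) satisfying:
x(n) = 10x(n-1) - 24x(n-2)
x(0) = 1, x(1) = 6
Characteristic equation: x² - 10x + 24 = 0, which factors as (x - (4))(x - (6)) = 0.
Roots r₁ = 4, r₂ = 6 (distinct).
General solution: x(n) = A·(4)^n + B·(6)^n.
From x(0) = 1: A + B = 1.
From x(1) = 6: 4A + 6B = 6.
Solving: A = 0, B = 1.
So x(n) = 6^{n}.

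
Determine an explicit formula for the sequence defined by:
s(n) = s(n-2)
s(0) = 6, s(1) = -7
Characteristic equation: x² - 1 = 0, which factors as (x - (1))(x - (-1)) = 0.
Roots r₁ = 1, r₂ = -1 (distinct).
General solution: s(n) = A·(1)^n + B·(-1)^n.
From s(0) = 6: A + B = 6.
From s(1) = -7: A - B = -7.
Solving: A = - \frac{1}{2}, B = \frac{13}{2}.
So s(n) = \frac{13 \left(-1\right)^{n}}{2} - \frac{1}{2}.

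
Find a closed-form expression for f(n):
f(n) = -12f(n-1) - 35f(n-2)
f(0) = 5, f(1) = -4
Characteristic equation: x² + 12x + 35 = 0, which factors as (x - (-5))(x - (-7)) = 0.
Roots r₁ = -5, r₂ = -7 (distinct).
General solution: f(n) = A·(-5)^n + B·(-7)^n.
From f(0) = 5: A + B = 5.
From f(1) = -4: -5A - 7B = -4.
Solving: A = \frac{31}{2}, B = - \frac{21}{2}.
So f(n) = \frac{31 \left(-5\right)^{n}}{2} - \frac{21 \left(-7\right)^{n}}{2}.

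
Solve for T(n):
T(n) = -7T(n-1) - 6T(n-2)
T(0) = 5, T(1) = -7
Characteristic equation: x² + 7x + 6 = 0, which factors as (x - (-6))(x - (-1)) = 0.
Roots r₁ = -6, r₂ = -1 (distinct).
General solution: T(n) = A·(-6)^n + B·(-1)^n.
From T(0) = 5: A + B = 5.
From T(1) = -7: -6A - B = -7.
Solving: A = \frac{2}{5}, B = \frac{23}{5}.
So T(n) = \frac{23 \left(-1\right)^{n}}{5} + \frac{2 \left(-6\right)^{n}}{5}.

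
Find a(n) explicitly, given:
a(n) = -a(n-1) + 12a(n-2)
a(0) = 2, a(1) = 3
Characteristic equation: x² + x - 12 = 0, which factors as (x - (3))(x - (-4)) = 0.
Roots r₁ = 3, r₂ = -4 (distinct).
General solution: a(n) = A·(3)^n + B·(-4)^n.
From a(0) = 2: A + B = 2.
From a(1) = 3: 3A - 4B = 3.
Solving: A = \frac{11}{7}, B = \frac{3}{7}.
So a(n) = \frac{3 \left(-4\right)^{n}}{7} + \frac{11 \cdot 3^{n}}{7}.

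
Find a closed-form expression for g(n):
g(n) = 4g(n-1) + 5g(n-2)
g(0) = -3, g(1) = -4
Characteristic equation: x² - 4x - 5 = 0, which factors as (x - (5))(x - (-1)) = 0.
Roots r₁ = 5, r₂ = -1 (distinct).
General solution: g(n) = A·(5)^n + B·(-1)^n.
From g(0) = -3: A + B = -3.
From g(1) = -4: 5A - B = -4.
Solving: A = - \frac{7}{6}, B = - \frac{11}{6}.
So g(n) = - \frac{11 \left(-1\right)^{n}}{6} - \frac{7 \cdot 5^{n}}{6}.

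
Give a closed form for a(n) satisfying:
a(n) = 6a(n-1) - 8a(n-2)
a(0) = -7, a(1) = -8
Characteristic equation: x² - 6x + 8 = 0, which factors as (x - (2))(x - (4)) = 0.
Roots r₁ = 2, r₂ = 4 (distinct).
General solution: a(n) = A·(2)^n + B·(4)^n.
From a(0) = -7: A + B = -7.
From a(1) = -8: 2A + 4B = -8.
Solving: A = -10, B = 3.
So a(n) = - 10 \cdot 2^{n} + 3 \cdot 4^{n}.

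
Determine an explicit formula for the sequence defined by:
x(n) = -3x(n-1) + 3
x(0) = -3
First-order linear non-homogeneous.
Homogeneous solution: x_h(n) = A·(-3)^n.
Try constant particular solution x_p = K: K = -3K + 3 ⇒ K = \frac{3}{4}.
General: x(n) = A·(-3)^n + \frac{3}{4}.
Apply x(0) = -3: A + \frac{3}{4} = -3 ⇒ A = - \frac{15}{4}.
So x(n) = \frac{3}{4} - \frac{15 \left(-3\right)^{n}}{4}.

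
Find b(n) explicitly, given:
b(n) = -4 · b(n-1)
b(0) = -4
Pure geometric recurrence with ratio -4.
By induction b(n) = b(0) · (-4)^n = - 4 \left(-4\right)^{n}.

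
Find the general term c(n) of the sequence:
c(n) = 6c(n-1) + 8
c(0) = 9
First-order linear non-homogeneous.
Homogeneous solution: c_h(n) = A·(6)^n.
Try constant particular solution c_p = K: K = 6K + 8 ⇒ K = - \frac{8}{5}.
General: c(n) = A·(6)^n - \frac{8}{5}.
Apply c(0) = 9: A - \frac{8}{5} = 9 ⇒ A = \frac{53}{5}.
So c(n) = \frac{53 \cdot 6^{n}}{5} - \frac{8}{5}.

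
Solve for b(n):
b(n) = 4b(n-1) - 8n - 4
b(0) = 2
First-order linear with linear forcing.
Homogeneous solution: b_h(n) = A·(4)^n.
Try particular b_p(n) = pn + q. Substituting:
  pn + q = 4(p(n-1) + q) - 8n - 4.
Matching the n-coefficient: p = 4p - 8 ⇒ p = \frac{8}{3}.
Matching constants: q = -4p + 4q - 4 ⇒ q = \frac{44}{9}.
General: b(n) = A·(4)^n + \frac{8 n}{3} + \frac{44}{9}.
Apply b(0) = 2: A + \frac{44}{9} = 2 ⇒ A = - \frac{26}{9}.
So b(n) = - \frac{26 \cdot 4^{n}}{9} + \frac{8 n}{3} + \frac{44}{9}.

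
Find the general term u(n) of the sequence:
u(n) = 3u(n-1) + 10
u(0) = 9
First-order linear non-homogeneous.
Homogeneous solution: u_h(n) = A·(3)^n.
Try constant particular solution u_p = K: K = 3K + 10 ⇒ K = -5.
General: u(n) = A·(3)^n - 5.
Apply u(0) = 9: A - 5 = 9 ⇒ A = 14.
So u(n) = 14 \cdot 3^{n} - 5.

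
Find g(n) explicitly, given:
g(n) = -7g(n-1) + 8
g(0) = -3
First-order linear non-homogeneous.
Homogeneous solution: g_h(n) = A·(-7)^n.
Try constant particular solution g_p = K: K = -7K + 8 ⇒ K = 1.
General: g(n) = A·(-7)^n + 1.
Apply g(0) = -3: A + 1 = -3 ⇒ A = -4.
So g(n) = 1 - 4 \left(-7\right)^{n}.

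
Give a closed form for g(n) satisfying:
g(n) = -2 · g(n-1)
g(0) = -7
Pure geometric recurrence with ratio -2.
By induction g(n) = g(0) · (-2)^n = - 7 \left(-2\right)^{n}.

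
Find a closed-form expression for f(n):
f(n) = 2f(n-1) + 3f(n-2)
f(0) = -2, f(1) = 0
Characteristic equation: x² - 2x - 3 = 0, which factors as (x - (-1))(x - (3)) = 0.
Roots r₁ = -1, r₂ = 3 (distinct).
General solution: f(n) = A·(-1)^n + B·(3)^n.
From f(0) = -2: A + B = -2.
From f(1) = 0: -A + 3B = 0.
Solving: A = - \frac{3}{2}, B = - \frac{1}{2}.
So f(n) = - \frac{3 \left(-1\right)^{n}}{2} - \frac{3^{n}}{2}.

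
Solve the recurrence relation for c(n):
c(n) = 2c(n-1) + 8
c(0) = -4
First-order linear non-homogeneous.
Homogeneous solution: c_h(n) = A·(2)^n.
Try constant particular solution c_p = K: K = 2K + 8 ⇒ K = -8.
General: c(n) = A·(2)^n - 8.
Apply c(0) = -4: A - 8 = -4 ⇒ A = 4.
So c(n) = 4 \cdot 2^{n} - 8.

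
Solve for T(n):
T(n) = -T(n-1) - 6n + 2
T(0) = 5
First-order linear with linear forcing.
Homogeneous solution: T_h(n) = A·(-1)^n.
Try particular T_p(n) = pn + q. Substituting:
  pn + q = -(p(n-1) + q) - 6n + 2.
Matching the n-coefficient: p = -p - 6 ⇒ p = -3.
Matching constants: q = p - q + 2 ⇒ q = - \frac{1}{2}.
General: T(n) = A·(-1)^n - 3 n - \frac{1}{2}.
Apply T(0) = 5: A - \frac{1}{2} = 5 ⇒ A = \frac{11}{2}.
So T(n) = \frac{11 \left(-1\right)^{n}}{2} - 3 n - \frac{1}{2}.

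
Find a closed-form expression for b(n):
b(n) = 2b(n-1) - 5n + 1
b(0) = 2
First-order linear with linear forcing.
Homogeneous solution: b_h(n) = A·(2)^n.
Try particular b_p(n) = pn + q. Substituting:
  pn + q = 2(p(n-1) + q) - 5n + 1.
Matching the n-coefficient: p = 2p - 5 ⇒ p = 5.
Matching constants: q = -2p + 2q + 1 ⇒ q = 9.
General: b(n) = A·(2)^n + 5 n + 9.
Apply b(0) = 2: A + 9 = 2 ⇒ A = -7.
So b(n) = - 7 \cdot 2^{n} + 5 n + 9.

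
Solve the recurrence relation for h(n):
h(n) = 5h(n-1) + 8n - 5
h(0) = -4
First-order linear with linear forcing.
Homogeneous solution: h_h(n) = A·(5)^n.
Try particular h_p(n) = pn + q. Substituting:
  pn + q = 5(p(n-1) + q) + 8n - 5.
Matching the n-coefficient: p = 5p + 8 ⇒ p = -2.
Matching constants: q = -5p + 5q - 5 ⇒ q = - \frac{5}{4}.
General: h(n) = A·(5)^n - 2 n - \frac{5}{4}.
Apply h(0) = -4: A - \frac{5}{4} = -4 ⇒ A = - \frac{11}{4}.
So h(n) = - \frac{11 \cdot 5^{n}}{4} - 2 n - \frac{5}{4}.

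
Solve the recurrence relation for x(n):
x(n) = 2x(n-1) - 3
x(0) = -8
First-order linear non-homogeneous.
Homogeneous solution: x_h(n) = A·(2)^n.
Try constant particular solution x_p = K: K = 2K - 3 ⇒ K = 3.
General: x(n) = A·(2)^n + 3.
Apply x(0) = -8: A + 3 = -8 ⇒ A = -11.
So x(n) = 3 - 11 \cdot 2^{n}.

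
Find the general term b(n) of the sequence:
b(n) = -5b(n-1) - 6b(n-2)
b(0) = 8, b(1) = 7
Characteristic equation: x² + 5x + 6 = 0, which factors as (x - (-2))(x - (-3)) = 0.
Roots r₁ = -2, r₂ = -3 (distinct).
General solution: b(n) = A·(-2)^n + B·(-3)^n.
From b(0) = 8: A + B = 8.
From b(1) = 7: -2A - 3B = 7.
Solving: A = 31, B = -23.
So b(n) = 31 \left(-2\right)^{n} - 23 \left(-3\right)^{n}.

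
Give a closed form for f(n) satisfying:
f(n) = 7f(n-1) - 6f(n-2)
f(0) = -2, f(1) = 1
Characteristic equation: x² - 7x + 6 = 0, which factors as (x - (6))(x - (1)) = 0.
Roots r₁ = 6, r₂ = 1 (distinct).
General solution: f(n) = A·(6)^n + B·(1)^n.
From f(0) = -2: A + B = -2.
From f(1) = 1: 6A + B = 1.
Solving: A = \frac{3}{5}, B = - \frac{13}{5}.
So f(n) = \frac{3 \cdot 6^{n}}{5} - \frac{13}{5}.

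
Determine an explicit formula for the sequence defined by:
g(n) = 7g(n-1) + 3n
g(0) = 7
First-order linear with linear forcing.
Homogeneous solution: g_h(n) = A·(7)^n.
Try particular g_p(n) = pn + q. Substituting:
  pn + q = 7(p(n-1) + q) + 3n.
Matching the n-coefficient: p = 7p + 3 ⇒ p = - \frac{1}{2}.
Matching constants: q = -7p + 7q ⇒ q = - \frac{7}{12}.
General: g(n) = A·(7)^n - \frac{n}{2} - \frac{7}{12}.
Apply g(0) = 7: A - \frac{7}{12} = 7 ⇒ A = \frac{91}{12}.
So g(n) = \frac{91 \cdot 7^{n}}{12} - \frac{n}{2} - \frac{7}{12}.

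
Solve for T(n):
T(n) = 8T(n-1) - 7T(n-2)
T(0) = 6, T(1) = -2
Characteristic equation: x² - 8x + 7 = 0, which factors as (x - (7))(x - (1)) = 0.
Roots r₁ = 7, r₂ = 1 (distinct).
General solution: T(n) = A·(7)^n + B·(1)^n.
From T(0) = 6: A + B = 6.
From T(1) = -2: 7A + B = -2.
Solving: A = - \frac{4}{3}, B = \frac{22}{3}.
So T(n) = \frac{22}{3} - \frac{4 \cdot 7^{n}}{3}.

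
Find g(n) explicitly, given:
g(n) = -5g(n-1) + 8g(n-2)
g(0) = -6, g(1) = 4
Characteristic equation: x² + 5x - 8 = 0.
Discriminant Δ = (-5)² + 4·(8) = 57.
Roots r₁,₂ = (-5 ± √57)/2, so r₁ = - \frac{5}{2} + \frac{\sqrt{57}}{2}, r₂ = - \frac{\sqrt{57}}{2} - \frac{5}{2}.
General solution: g(n) = A·r₁^n + B·r₂^n.
From the initial conditions, A + B = -6 and r₁A + r₂B = 4.
Since r₁ - r₂ = √57: A = (4 - (-6)r₂)/√57 = -3 - \frac{11 \sqrt{57}}{57}, and B = -6 - A = -3 + \frac{11 \sqrt{57}}{57}.
So g(n) = \left(-3 - \frac{11 \sqrt{57}}{57}\right)\left(- \frac{5}{2} + \frac{\sqrt{57}}{2}\right)^n + \left(-3 + \frac{11 \sqrt{57}}{57}\right)\left(- \frac{\sqrt{57}}{2} - \frac{5}{2}\right)^n.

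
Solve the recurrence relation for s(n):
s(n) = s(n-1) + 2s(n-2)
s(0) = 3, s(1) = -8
Characteristic equation: x² - x - 2 = 0, which factors as (x - (2))(x - (-1)) = 0.
Roots r₁ = 2, r₂ = -1 (distinct).
General solution: s(n) = A·(2)^n + B·(-1)^n.
From s(0) = 3: A + B = 3.
From s(1) = -8: 2A - B = -8.
Solving: A = - \frac{5}{3}, B = \frac{14}{3}.
So s(n) = \frac{14 \left(-1\right)^{n}}{3} - \frac{5 \cdot 2^{n}}{3}.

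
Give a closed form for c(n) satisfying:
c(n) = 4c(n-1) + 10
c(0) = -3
First-order linear non-homogeneous.
Homogeneous solution: c_h(n) = A·(4)^n.
Try constant particular solution c_p = K: K = 4K + 10 ⇒ K = - \frac{10}{3}.
General: c(n) = A·(4)^n - \frac{10}{3}.
Apply c(0) = -3: A - \frac{10}{3} = -3 ⇒ A = \frac{1}{3}.
So c(n) = \frac{4^{n}}{3} - \frac{10}{3}.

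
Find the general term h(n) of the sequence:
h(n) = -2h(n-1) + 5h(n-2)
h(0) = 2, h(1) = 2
Characteristic equation: x² + 2x - 5 = 0.
Discriminant Δ = (-2)² + 4·(5) = 24.
Roots r₁,₂ = (-2 ± √24)/2, so r₁ = -1 + \sqrt{6}, r₂ = - \sqrt{6} - 1.
General solution: h(n) = A·r₁^n + B·r₂^n.
From the initial conditions, A + B = 2 and r₁A + r₂B = 2.
Since r₁ - r₂ = √24: A = (2 - (2)r₂)/√24 = \frac{\sqrt{6}}{3} + 1, and B = 2 - A = 1 - \frac{\sqrt{6}}{3}.
So h(n) = \left(\frac{\sqrt{6}}{3} + 1\right)\left(-1 + \sqrt{6}\right)^n + \left(1 - \frac{\sqrt{6}}{3}\right)\left(- \sqrt{6} - 1\right)^n.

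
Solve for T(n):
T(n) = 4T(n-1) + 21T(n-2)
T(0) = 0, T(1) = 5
Characteristic equation: x² - 4x - 21 = 0, which factors as (x - (7))(x - (-3)) = 0.
Roots r₁ = 7, r₂ = -3 (distinct).
General solution: T(n) = A·(7)^n + B·(-3)^n.
From T(0) = 0: A + B = 0.
From T(1) = 5: 7A - 3B = 5.
Solving: A = \frac{1}{2}, B = - \frac{1}{2}.
So T(n) = - \frac{\left(-3\right)^{n}}{2} + \frac{7^{n}}{2}.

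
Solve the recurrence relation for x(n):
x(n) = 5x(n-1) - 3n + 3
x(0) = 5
First-order linear with linear forcing.
Homogeneous solution: x_h(n) = A·(5)^n.
Try particular x_p(n) = pn + q. Substituting:
  pn + q = 5(p(n-1) + q) - 3n + 3.
Matching the n-coefficient: p = 5p - 3 ⇒ p = \frac{3}{4}.
Matching constants: q = -5p + 5q + 3 ⇒ q = \frac{3}{16}.
General: x(n) = A·(5)^n + \frac{3 n}{4} + \frac{3}{16}.
Apply x(0) = 5: A + \frac{3}{16} = 5 ⇒ A = \frac{77}{16}.
So x(n) = \frac{77 \cdot 5^{n}}{16} + \frac{3 n}{4} + \frac{3}{16}.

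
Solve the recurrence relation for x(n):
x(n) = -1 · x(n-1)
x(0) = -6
Pure geometric recurrence with ratio -1.
By induction x(n) = x(0) · (-1)^n = - 6 \left(-1\right)^{n}.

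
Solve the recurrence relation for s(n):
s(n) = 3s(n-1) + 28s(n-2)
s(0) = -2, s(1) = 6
Characteristic equation: x² - 3x - 28 = 0, which factors as (x - (7))(x - (-4)) = 0.
Roots r₁ = 7, r₂ = -4 (distinct).
General solution: s(n) = A·(7)^n + B·(-4)^n.
From s(0) = -2: A + B = -2.
From s(1) = 6: 7A - 4B = 6.
Solving: A = - \frac{2}{11}, B = - \frac{20}{11}.
So s(n) = - \frac{20 \left(-4\right)^{n}}{11} - \frac{2 \cdot 7^{n}}{11}.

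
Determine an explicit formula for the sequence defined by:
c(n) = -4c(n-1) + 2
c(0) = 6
First-order linear non-homogeneous.
Homogeneous solution: c_h(n) = A·(-4)^n.
Try constant particular solution c_p = K: K = -4K + 2 ⇒ K = \frac{2}{5}.
General: c(n) = A·(-4)^n + \frac{2}{5}.
Apply c(0) = 6: A + \frac{2}{5} = 6 ⇒ A = \frac{28}{5}.
So c(n) = \frac{28 \left(-4\right)^{n}}{5} + \frac{2}{5}.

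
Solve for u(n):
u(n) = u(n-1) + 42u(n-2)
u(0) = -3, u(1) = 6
Characteristic equation: x² - x - 42 = 0, which factors as (x - (-6))(x - (7)) = 0.
Roots r₁ = -6, r₂ = 7 (distinct).
General solution: u(n) = A·(-6)^n + B·(7)^n.
From u(0) = -3: A + B = -3.
From u(1) = 6: -6A + 7B = 6.
Solving: A = - \frac{27}{13}, B = - \frac{12}{13}.
So u(n) = - \frac{27 \left(-6\right)^{n}}{13} - \frac{12 \cdot 7^{n}}{13}.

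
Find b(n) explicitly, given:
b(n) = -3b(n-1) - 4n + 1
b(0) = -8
First-order linear with linear forcing.
Homogeneous solution: b_h(n) = A·(-3)^n.
Try particular b_p(n) = pn + q. Substituting:
  pn + q = -3(p(n-1) + q) - 4n + 1.
Matching the n-coefficient: p = -3p - 4 ⇒ p = -1.
Matching constants: q = 3p - 3q + 1 ⇒ q = - \frac{1}{2}.
General: b(n) = A·(-3)^n - n - \frac{1}{2}.
Apply b(0) = -8: A - \frac{1}{2} = -8 ⇒ A = - \frac{15}{2}.
So b(n) = - \frac{15 \left(-3\right)^{n}}{2} - n - \frac{1}{2}.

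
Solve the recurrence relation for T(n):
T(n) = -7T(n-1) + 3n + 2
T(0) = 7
First-order linear with linear forcing.
Homogeneous solution: T_h(n) = A·(-7)^n.
Try particular T_p(n) = pn + q. Substituting:
  pn + q = -7(p(n-1) + q) + 3n + 2.
Matching the n-coefficient: p = -7p + 3 ⇒ p = \frac{3}{8}.
Matching constants: q = 7p - 7q + 2 ⇒ q = \frac{37}{64}.
General: T(n) = A·(-7)^n + \frac{3 n}{8} + \frac{37}{64}.
Apply T(0) = 7: A + \frac{37}{64} = 7 ⇒ A = \frac{411}{64}.
So T(n) = \frac{411 \left(-7\right)^{n}}{64} + \frac{3 n}{8} + \frac{37}{64}.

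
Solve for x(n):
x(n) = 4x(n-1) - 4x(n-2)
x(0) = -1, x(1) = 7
Characteristic equation: x² - 4x + 4 = 0, which is (x - (2))².
Repeated root r = 2.
General solution: x(n) = (A + Bn)·(2)^n.
From x(0) = -1: A = -1.
From x(1) = 7: (A + B)·(2) = 7 ⇒ B = \frac{9}{2}.
So x(n) = \left(\frac{9 n}{2} - 1\right) \cdot (2)^n.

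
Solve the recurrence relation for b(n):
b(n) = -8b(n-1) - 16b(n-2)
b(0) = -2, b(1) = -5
Characteristic equation: x² + 8x + 16 = 0, which is (x - (-4))².
Repeated root r = -4.
General solution: b(n) = (A + Bn)·(-4)^n.
From b(0) = -2: A = -2.
From b(1) = -5: (A + B)·(-4) = -5 ⇒ B = \frac{13}{4}.
So b(n) = \left(\frac{13 n}{4} - 2\right) \cdot (-4)^n.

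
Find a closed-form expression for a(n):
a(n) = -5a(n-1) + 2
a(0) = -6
First-order linear non-homogeneous.
Homogeneous solution: a_h(n) = A·(-5)^n.
Try constant particular solution a_p = K: K = -5K + 2 ⇒ K = \frac{1}{3}.
General: a(n) = A·(-5)^n + \frac{1}{3}.
Apply a(0) = -6: A + \frac{1}{3} = -6 ⇒ A = - \frac{19}{3}.
So a(n) = \frac{1}{3} - \frac{19 \left(-5\right)^{n}}{3}.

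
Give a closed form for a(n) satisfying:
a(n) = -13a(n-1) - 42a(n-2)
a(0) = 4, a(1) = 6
Characteristic equation: x² + 13x + 42 = 0, which factors as (x - (-6))(x - (-7)) = 0.
Roots r₁ = -6, r₂ = -7 (distinct).
General solution: a(n) = A·(-6)^n + B·(-7)^n.
From a(0) = 4: A + B = 4.
From a(1) = 6: -6A - 7B = 6.
Solving: A = 34, B = -30.
So a(n) = 34 \left(-6\right)^{n} - 30 \left(-7\right)^{n}.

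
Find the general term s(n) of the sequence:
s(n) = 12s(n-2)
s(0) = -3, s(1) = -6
Characteristic equation: x² - 12 = 0.
Discriminant Δ = (0)² + 4·(12) = 48.
Roots r₁,₂ = (0 ± √48)/2, so r₁ = 2 \sqrt{3}, r₂ = - 2 \sqrt{3}.
General solution: s(n) = A·r₁^n + B·r₂^n.
From the initial conditions, A + B = -3 and r₁A + r₂B = -6.
Since r₁ - r₂ = √48: A = (-6 - (-3)r₂)/√48 = - \frac{3}{2} - \frac{\sqrt{3}}{2}, and B = -3 - A = - \frac{3}{2} + \frac{\sqrt{3}}{2}.
So s(n) = \left(- \frac{3}{2} - \frac{\sqrt{3}}{2}\right)\left(2 \sqrt{3}\right)^n + \left(- \frac{3}{2} + \frac{\sqrt{3}}{2}\right)\left(- 2 \sqrt{3}\right)^n.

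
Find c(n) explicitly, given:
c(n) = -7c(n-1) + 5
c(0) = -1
First-order linear non-homogeneous.
Homogeneous solution: c_h(n) = A·(-7)^n.
Try constant particular solution c_p = K: K = -7K + 5 ⇒ K = \frac{5}{8}.
General: c(n) = A·(-7)^n + \frac{5}{8}.
Apply c(0) = -1: A + \frac{5}{8} = -1 ⇒ A = - \frac{13}{8}.
So c(n) = \frac{5}{8} - \frac{13 \left(-7\right)^{n}}{8}.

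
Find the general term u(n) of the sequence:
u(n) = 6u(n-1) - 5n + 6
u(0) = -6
First-order linear with linear forcing.
Homogeneous solution: u_h(n) = A·(6)^n.
Try particular u_p(n) = pn + q. Substituting:
  pn + q = 6(p(n-1) + q) - 5n + 6.
Matching the n-coefficient: p = 6p - 5 ⇒ p = 1.
Matching constants: q = -6p + 6q + 6 ⇒ q = 0.
General: u(n) = A·(6)^n + n + 0.
Apply u(0) = -6: A + 0 = -6 ⇒ A = -6.
So u(n) = - 6 \cdot 6^{n} + n.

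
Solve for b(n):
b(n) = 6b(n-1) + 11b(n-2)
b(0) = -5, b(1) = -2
Characteristic equation: x² - 6x - 11 = 0.
Discriminant Δ = (6)² + 4·(11) = 80.
Roots r₁,₂ = (6 ± √80)/2, so r₁ = 3 + 2 \sqrt{5}, r₂ = 3 - 2 \sqrt{5}.
General solution: b(n) = A·r₁^n + B·r₂^n.
From the initial conditions, A + B = -5 and r₁A + r₂B = -2.
Since r₁ - r₂ = √80: A = (-2 - (-5)r₂)/√80 = - \frac{5}{2} + \frac{13 \sqrt{5}}{20}, and B = -5 - A = - \frac{5}{2} - \frac{13 \sqrt{5}}{20}.
So b(n) = \left(- \frac{5}{2} + \frac{13 \sqrt{5}}{20}\right)\left(3 + 2 \sqrt{5}\right)^n + \left(- \frac{5}{2} - \frac{13 \sqrt{5}}{20}\right)\left(3 - 2 \sqrt{5}\right)^n.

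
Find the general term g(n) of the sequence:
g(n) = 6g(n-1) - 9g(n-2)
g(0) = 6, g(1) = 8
Characteristic equation: x² - 6x + 9 = 0, which is (x - (3))².
Repeated root r = 3.
General solution: g(n) = (A + Bn)·(3)^n.
From g(0) = 6: A = 6.
From g(1) = 8: (A + B)·(3) = 8 ⇒ B = - \frac{10}{3}.
So g(n) = \left(6 - \frac{10 n}{3}\right) \cdot (3)^n.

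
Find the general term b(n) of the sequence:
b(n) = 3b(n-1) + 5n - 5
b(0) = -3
First-order linear with linear forcing.
Homogeneous solution: b_h(n) = A·(3)^n.
Try particular b_p(n) = pn + q. Substituting:
  pn + q = 3(p(n-1) + q) + 5n - 5.
Matching the n-coefficient: p = 3p + 5 ⇒ p = - \frac{5}{2}.
Matching constants: q = -3p + 3q - 5 ⇒ q = - \frac{5}{4}.
General: b(n) = A·(3)^n - \frac{5 n}{2} - \frac{5}{4}.
Apply b(0) = -3: A - \frac{5}{4} = -3 ⇒ A = - \frac{7}{4}.
So b(n) = - \frac{7 \cdot 3^{n}}{4} - \frac{5 n}{2} - \frac{5}{4}.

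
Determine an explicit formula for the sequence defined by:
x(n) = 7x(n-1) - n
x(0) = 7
First-order linear with linear forcing.
Homogeneous solution: x_h(n) = A·(7)^n.
Try particular x_p(n) = pn + q. Substituting:
  pn + q = 7(p(n-1) + q) - n.
Matching the n-coefficient: p = 7p - 1 ⇒ p = \frac{1}{6}.
Matching constants: q = -7p + 7q ⇒ q = \frac{7}{36}.
General: x(n) = A·(7)^n + \frac{n}{6} + \frac{7}{36}.
Apply x(0) = 7: A + \frac{7}{36} = 7 ⇒ A = \frac{245}{36}.
So x(n) = \frac{245 \cdot 7^{n}}{36} + \frac{n}{6} + \frac{7}{36}.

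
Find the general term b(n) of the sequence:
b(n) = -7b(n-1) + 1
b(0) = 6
First-order linear non-homogeneous.
Homogeneous solution: b_h(n) = A·(-7)^n.
Try constant particular solution b_p = K: K = -7K + 1 ⇒ K = \frac{1}{8}.
General: b(n) = A·(-7)^n + \frac{1}{8}.
Apply b(0) = 6: A + \frac{1}{8} = 6 ⇒ A = \frac{47}{8}.
So b(n) = \frac{47 \left(-7\right)^{n}}{8} + \frac{1}{8}.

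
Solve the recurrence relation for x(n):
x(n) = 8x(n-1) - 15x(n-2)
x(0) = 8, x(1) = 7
Characteristic equation: x² - 8x + 15 = 0, which factors as (x - (5))(x - (3)) = 0.
Roots r₁ = 5, r₂ = 3 (distinct).
General solution: x(n) = A·(5)^n + B·(3)^n.
From x(0) = 8: A + B = 8.
From x(1) = 7: 5A + 3B = 7.
Solving: A = - \frac{17}{2}, B = \frac{33}{2}.
So x(n) = \frac{33 \cdot 3^{n}}{2} - \frac{17 \cdot 5^{n}}{2}.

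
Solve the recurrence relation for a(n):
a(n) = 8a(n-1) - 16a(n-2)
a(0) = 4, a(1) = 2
Characteristic equation: x² - 8x + 16 = 0, which is (x - (4))².
Repeated root r = 4.
General solution: a(n) = (A + Bn)·(4)^n.
From a(0) = 4: A = 4.
From a(1) = 2: (A + B)·(4) = 2 ⇒ B = - \frac{7}{2}.
So a(n) = \left(4 - \frac{7 n}{2}\right) \cdot (4)^n.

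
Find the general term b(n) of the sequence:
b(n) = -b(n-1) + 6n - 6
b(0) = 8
First-order linear with linear forcing.
Homogeneous solution: b_h(n) = A·(-1)^n.
Try particular b_p(n) = pn + q. Substituting:
  pn + q = -(p(n-1) + q) + 6n - 6.
Matching the n-coefficient: p = -p + 6 ⇒ p = 3.
Matching constants: q = p - q - 6 ⇒ q = - \frac{3}{2}.
General: b(n) = A·(-1)^n + 3 n - \frac{3}{2}.
Apply b(0) = 8: A - \frac{3}{2} = 8 ⇒ A = \frac{19}{2}.
So b(n) = \frac{19 \left(-1\right)^{n}}{2} + 3 n - \frac{3}{2}.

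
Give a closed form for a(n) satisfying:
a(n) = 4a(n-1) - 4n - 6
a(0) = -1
First-order linear with linear forcing.
Homogeneous solution: a_h(n) = A·(4)^n.
Try particular a_p(n) = pn + q. Substituting:
  pn + q = 4(p(n-1) + q) - 4n - 6.
Matching the n-coefficient: p = 4p - 4 ⇒ p = \frac{4}{3}.
Matching constants: q = -4p + 4q - 6 ⇒ q = \frac{34}{9}.
General: a(n) = A·(4)^n + \frac{4 n}{3} + \frac{34}{9}.
Apply a(0) = -1: A + \frac{34}{9} = -1 ⇒ A = - \frac{43}{9}.
So a(n) = - \frac{43 \cdot 4^{n}}{9} + \frac{4 n}{3} + \frac{34}{9}.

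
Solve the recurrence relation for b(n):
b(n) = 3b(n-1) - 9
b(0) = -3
First-order linear non-homogeneous.
Homogeneous solution: b_h(n) = A·(3)^n.
Try constant particular solution b_p = K: K = 3K - 9 ⇒ K = \frac{9}{2}.
General: b(n) = A·(3)^n + \frac{9}{2}.
Apply b(0) = -3: A + \frac{9}{2} = -3 ⇒ A = - \frac{15}{2}.
So b(n) = \frac{9}{2} - \frac{15 \cdot 3^{n}}{2}.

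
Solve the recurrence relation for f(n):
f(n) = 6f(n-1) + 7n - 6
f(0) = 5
First-order linear with linear forcing.
Homogeneous solution: f_h(n) = A·(6)^n.
Try particular f_p(n) = pn + q. Substituting:
  pn + q = 6(p(n-1) + q) + 7n - 6.
Matching the n-coefficient: p = 6p + 7 ⇒ p = - \frac{7}{5}.
Matching constants: q = -6p + 6q - 6 ⇒ q = - \frac{12}{25}.
General: f(n) = A·(6)^n - \frac{7 n}{5} - \frac{12}{25}.
Apply f(0) = 5: A - \frac{12}{25} = 5 ⇒ A = \frac{137}{25}.
So f(n) = \frac{137 \cdot 6^{n}}{25} - \frac{7 n}{5} - \frac{12}{25}.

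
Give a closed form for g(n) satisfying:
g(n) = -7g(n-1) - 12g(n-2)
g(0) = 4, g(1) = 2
Characteristic equation: x² + 7x + 12 = 0, which factors as (x - (-4))(x - (-3)) = 0.
Roots r₁ = -4, r₂ = -3 (distinct).
General solution: g(n) = A·(-4)^n + B·(-3)^n.
From g(0) = 4: A + B = 4.
From g(1) = 2: -4A - 3B = 2.
Solving: A = -14, B = 18.
So g(n) = 18 \left(-3\right)^{n} - 14 \left(-4\right)^{n}.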